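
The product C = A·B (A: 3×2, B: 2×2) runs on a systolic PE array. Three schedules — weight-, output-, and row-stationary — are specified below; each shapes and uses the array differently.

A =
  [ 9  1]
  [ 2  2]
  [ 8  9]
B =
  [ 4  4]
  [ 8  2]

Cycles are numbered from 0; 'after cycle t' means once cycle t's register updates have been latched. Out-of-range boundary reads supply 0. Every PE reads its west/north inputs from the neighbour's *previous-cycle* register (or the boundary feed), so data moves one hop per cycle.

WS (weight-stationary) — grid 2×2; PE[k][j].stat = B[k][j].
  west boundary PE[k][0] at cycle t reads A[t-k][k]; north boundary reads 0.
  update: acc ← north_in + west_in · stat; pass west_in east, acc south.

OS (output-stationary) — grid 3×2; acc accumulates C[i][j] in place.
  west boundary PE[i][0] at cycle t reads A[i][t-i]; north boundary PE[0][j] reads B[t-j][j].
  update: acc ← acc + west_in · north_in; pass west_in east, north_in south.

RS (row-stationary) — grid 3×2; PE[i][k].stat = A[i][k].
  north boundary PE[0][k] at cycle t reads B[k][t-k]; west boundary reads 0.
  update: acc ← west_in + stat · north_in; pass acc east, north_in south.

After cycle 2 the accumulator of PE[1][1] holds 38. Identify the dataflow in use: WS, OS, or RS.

dataflow = WS

WS (2×2 grid), PE[1][1]:
  step 0 · PE1,1: acc=0; fwd→0 fwd↓0
  step 1 · PE1,1: acc=0; fwd→0 fwd↓0
  step 2 · PE1,1: acc=38; fwd→1 fwd↓38
OS (3×2 grid), PE[1][1]:
  step 0 · PE1,1: acc=0; fwd→0 fwd↓0
  step 1 · PE1,1: acc=0; fwd→0 fwd↓0
  step 2 · PE1,1: acc=8; fwd→2 fwd↓4
RS (3×2 grid), PE[1][1]:
  step 0 · PE1,1: acc=0; fwd→0 fwd↓0
  step 1 · PE1,1: acc=0; fwd→0 fwd↓0
  step 2 · PE1,1: acc=24; fwd→24 fwd↓8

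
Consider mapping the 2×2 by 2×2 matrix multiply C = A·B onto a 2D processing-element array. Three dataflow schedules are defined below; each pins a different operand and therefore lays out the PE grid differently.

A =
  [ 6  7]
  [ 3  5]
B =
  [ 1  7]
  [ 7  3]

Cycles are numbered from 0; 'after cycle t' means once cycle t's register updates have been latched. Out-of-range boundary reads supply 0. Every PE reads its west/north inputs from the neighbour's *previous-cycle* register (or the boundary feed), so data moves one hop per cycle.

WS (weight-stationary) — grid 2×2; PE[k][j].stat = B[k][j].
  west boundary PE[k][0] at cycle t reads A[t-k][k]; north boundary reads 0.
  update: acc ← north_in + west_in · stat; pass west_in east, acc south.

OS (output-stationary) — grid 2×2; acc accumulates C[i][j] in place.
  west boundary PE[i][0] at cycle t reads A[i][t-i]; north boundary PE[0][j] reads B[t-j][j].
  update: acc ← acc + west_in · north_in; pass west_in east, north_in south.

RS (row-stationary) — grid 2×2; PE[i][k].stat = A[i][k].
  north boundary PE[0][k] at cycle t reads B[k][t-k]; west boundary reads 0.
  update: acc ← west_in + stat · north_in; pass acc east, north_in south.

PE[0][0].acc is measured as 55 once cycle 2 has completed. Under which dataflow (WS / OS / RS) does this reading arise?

dataflow = OS

Under WS (2×2), PE[0][0]:
  cycle 0: PE[0][0] → acc 6, east 6, south 6
  cycle 1: PE[0][0] → acc 3, east 3, south 3
  cycle 2: PE[0][0] → acc 0, east 0, south 0
Under OS (2×2), PE[0][0]:
  cycle 0: PE[0][0] → acc 6, east 6, south 1
  cycle 1: PE[0][0] → acc 55, east 7, south 7
  cycle 2: PE[0][0] → acc 55, east 0, south 0
Under RS (2×2), PE[0][0]:
  cycle 0: PE[0][0] → acc 6, east 6, south 1
  cycle 1: PE[0][0] → acc 42, east 42, south 7
  cycle 2: PE[0][0] → acc 0, east 0, south 0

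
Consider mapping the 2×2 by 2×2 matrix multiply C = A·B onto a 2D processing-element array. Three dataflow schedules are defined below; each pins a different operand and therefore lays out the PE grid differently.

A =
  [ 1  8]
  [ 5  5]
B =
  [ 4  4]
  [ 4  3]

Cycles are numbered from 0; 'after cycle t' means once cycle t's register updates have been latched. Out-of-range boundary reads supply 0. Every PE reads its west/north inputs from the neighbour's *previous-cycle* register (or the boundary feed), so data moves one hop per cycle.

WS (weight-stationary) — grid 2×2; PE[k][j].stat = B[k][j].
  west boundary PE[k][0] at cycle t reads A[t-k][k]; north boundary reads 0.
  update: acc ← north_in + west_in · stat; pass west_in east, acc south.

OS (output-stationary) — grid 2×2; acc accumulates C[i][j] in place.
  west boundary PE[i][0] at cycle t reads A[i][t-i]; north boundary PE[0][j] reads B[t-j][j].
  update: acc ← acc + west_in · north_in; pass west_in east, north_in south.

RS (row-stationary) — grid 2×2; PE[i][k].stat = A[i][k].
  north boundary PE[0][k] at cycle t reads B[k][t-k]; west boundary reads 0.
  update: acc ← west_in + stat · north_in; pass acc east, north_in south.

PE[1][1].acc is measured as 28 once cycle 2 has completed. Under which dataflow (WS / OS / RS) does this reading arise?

Under WS (2×2), PE[1][1]:
  cycle 0: PE[1][1] → acc 0, east 0, south 0
  cycle 1: PE[1][1] → acc 0, east 0, south 0
  cycle 2: PE[1][1] → acc 28, east 8, south 28
Under OS (2×2), PE[1][1]:
  cycle 0: PE[1][1] → acc 0, east 0, south 0
  cycle 1: PE[1][1] → acc 0, east 0, south 0
  cycle 2: PE[1][1] → acc 20, east 5, south 4
Under RS (2×2), PE[1][1]:
  cycle 0: PE[1][1] → acc 0, east 0, south 0
  cycle 1: PE[1][1] → acc 0, east 0, south 0
  cycle 2: PE[1][1] → acc 40, east 40, south 4

dataflow = WS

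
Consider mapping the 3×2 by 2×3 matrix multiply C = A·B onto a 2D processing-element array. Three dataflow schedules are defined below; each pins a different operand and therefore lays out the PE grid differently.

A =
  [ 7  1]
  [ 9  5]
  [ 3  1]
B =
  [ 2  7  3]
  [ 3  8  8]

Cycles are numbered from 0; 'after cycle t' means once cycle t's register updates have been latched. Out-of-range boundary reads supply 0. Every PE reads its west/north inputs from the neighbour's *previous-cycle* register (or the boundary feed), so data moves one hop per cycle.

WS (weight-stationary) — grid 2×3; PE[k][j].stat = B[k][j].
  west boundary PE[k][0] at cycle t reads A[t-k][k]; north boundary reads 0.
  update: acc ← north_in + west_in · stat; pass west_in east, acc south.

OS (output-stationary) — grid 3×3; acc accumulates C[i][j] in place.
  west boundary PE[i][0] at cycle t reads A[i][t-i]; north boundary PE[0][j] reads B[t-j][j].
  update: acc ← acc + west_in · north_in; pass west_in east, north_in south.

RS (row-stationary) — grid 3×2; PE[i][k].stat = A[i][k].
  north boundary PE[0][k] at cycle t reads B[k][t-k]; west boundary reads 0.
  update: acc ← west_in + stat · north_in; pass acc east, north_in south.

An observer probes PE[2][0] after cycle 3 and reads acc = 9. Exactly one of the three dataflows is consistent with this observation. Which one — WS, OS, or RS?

dataflow = OS

WS: PE[2][0] is outside its 2×3 grid.
Under OS (3×3), PE[2][0]:
  0: (2,0).acc=0  regs=<0,0>
  1: (2,0).acc=0  regs=<0,0>
  2: (2,0).acc=6  regs=<3,2>
  3: (2,0).acc=9  regs=<1,3>
Under RS (3×2), PE[2][0]:
  0: (2,0).acc=0  regs=<0,0>
  1: (2,0).acc=0  regs=<0,0>
  2: (2,0).acc=6  regs=<6,2>
  3: (2,0).acc=21  regs=<21,7>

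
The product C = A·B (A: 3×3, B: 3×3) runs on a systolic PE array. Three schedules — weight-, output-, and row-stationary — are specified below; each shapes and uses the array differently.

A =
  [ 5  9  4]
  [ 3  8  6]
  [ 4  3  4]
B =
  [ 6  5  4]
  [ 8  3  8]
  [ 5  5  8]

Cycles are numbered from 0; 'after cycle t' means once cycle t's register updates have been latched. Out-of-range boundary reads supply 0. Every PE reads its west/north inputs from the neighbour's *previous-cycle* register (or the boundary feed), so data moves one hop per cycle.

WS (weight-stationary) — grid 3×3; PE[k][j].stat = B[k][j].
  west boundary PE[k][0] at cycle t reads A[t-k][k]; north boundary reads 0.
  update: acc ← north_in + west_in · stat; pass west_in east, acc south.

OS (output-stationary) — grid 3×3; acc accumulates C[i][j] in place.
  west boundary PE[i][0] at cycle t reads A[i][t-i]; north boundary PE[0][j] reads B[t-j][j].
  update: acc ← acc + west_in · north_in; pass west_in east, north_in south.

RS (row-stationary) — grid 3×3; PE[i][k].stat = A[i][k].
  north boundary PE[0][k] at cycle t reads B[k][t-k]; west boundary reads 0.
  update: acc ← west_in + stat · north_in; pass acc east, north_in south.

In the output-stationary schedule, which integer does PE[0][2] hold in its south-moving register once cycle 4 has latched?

OS 3×3: PE[0][2] cycle-by-cycle (with neighbour feeds):
  after 0 — PE[0][1] acc=0, pass-E 0, pass-S 0
  after 0 — PE[0][2] acc=0, pass-E 0, pass-S 0
  after 1 — PE[0][1] acc=25, pass-E 5, pass-S 5
  after 1 — PE[0][2] acc=0, pass-E 0, pass-S 0
  after 2 — PE[0][1] acc=52, pass-E 9, pass-S 3
  after 2 — PE[0][2] acc=20, pass-E 5, pass-S 4
  after 3 — PE[0][1] acc=72, pass-E 4, pass-S 5
  after 3 — PE[0][2] acc=92, pass-E 9, pass-S 8
  after 4 — PE[0][1] acc=72, pass-E 0, pass-S 0
  after 4 — PE[0][2] acc=124, pass-E 4, pass-S 8

register = 8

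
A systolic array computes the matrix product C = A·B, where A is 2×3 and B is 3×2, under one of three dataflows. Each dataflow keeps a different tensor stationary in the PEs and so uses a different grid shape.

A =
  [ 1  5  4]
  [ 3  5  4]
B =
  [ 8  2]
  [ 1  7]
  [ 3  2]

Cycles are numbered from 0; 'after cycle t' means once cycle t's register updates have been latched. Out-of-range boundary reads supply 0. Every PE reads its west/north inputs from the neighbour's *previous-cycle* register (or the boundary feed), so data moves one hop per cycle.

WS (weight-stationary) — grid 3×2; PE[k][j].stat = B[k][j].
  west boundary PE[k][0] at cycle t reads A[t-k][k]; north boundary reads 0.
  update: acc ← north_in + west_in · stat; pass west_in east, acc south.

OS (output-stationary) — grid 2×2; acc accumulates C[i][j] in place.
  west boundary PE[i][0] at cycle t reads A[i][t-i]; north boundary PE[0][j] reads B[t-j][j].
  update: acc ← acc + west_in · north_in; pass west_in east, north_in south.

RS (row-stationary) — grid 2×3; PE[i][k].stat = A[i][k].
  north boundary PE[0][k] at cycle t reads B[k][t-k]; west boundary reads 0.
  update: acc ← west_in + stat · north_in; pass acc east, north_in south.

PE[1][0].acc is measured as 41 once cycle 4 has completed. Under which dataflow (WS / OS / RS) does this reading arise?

Under WS (3×2), PE[1][0]:
  cycle 0: PE[1][0] → acc 0, east 0, south 0
  cycle 1: PE[1][0] → acc 13, east 5, south 13
  cycle 2: PE[1][0] → acc 29, east 5, south 29
  cycle 3: PE[1][0] → acc 0, east 0, south 0
  cycle 4: PE[1][0] → acc 0, east 0, south 0
Under OS (2×2), PE[1][0]:
  cycle 0: PE[1][0] → acc 0, east 0, south 0
  cycle 1: PE[1][0] → acc 24, east 3, south 8
  cycle 2: PE[1][0] → acc 29, east 5, south 1
  cycle 3: PE[1][0] → acc 41, east 4, south 3
  cycle 4: PE[1][0] → acc 41, east 0, south 0
Under RS (2×3), PE[1][0]:
  cycle 0: PE[1][0] → acc 0, east 0, south 0
  cycle 1: PE[1][0] → acc 24, east 24, south 8
  cycle 2: PE[1][0] → acc 6, east 6, south 2
  cycle 3: PE[1][0] → acc 0, east 0, south 0
  cycle 4: PE[1][0] → acc 0, east 0, south 0

dataflow = OS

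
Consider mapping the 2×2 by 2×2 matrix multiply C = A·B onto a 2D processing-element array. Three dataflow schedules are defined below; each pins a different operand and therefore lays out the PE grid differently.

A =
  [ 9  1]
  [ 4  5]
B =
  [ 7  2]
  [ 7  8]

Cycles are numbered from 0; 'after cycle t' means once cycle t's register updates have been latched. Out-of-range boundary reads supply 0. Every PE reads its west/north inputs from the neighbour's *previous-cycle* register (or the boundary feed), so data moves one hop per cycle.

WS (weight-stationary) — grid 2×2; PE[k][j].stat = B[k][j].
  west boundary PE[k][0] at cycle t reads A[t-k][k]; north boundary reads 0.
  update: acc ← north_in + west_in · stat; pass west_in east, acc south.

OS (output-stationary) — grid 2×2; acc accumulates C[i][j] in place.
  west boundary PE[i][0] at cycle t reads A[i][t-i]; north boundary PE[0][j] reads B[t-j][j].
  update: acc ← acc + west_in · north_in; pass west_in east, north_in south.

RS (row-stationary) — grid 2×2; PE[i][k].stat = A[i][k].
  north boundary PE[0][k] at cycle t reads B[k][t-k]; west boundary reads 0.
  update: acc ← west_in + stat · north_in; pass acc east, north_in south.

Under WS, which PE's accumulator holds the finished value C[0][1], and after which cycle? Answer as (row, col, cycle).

WS — PE[1][1] is where C[0][1] collects:
  cycle 0: PE[1][1] → acc 0, east 0, south 0
  cycle 1: PE[1][1] → acc 0, east 0, south 0
  cycle 2: PE[1][1] → acc 26, east 1, south 26

(row, col, cycle) = (1, 1, 2)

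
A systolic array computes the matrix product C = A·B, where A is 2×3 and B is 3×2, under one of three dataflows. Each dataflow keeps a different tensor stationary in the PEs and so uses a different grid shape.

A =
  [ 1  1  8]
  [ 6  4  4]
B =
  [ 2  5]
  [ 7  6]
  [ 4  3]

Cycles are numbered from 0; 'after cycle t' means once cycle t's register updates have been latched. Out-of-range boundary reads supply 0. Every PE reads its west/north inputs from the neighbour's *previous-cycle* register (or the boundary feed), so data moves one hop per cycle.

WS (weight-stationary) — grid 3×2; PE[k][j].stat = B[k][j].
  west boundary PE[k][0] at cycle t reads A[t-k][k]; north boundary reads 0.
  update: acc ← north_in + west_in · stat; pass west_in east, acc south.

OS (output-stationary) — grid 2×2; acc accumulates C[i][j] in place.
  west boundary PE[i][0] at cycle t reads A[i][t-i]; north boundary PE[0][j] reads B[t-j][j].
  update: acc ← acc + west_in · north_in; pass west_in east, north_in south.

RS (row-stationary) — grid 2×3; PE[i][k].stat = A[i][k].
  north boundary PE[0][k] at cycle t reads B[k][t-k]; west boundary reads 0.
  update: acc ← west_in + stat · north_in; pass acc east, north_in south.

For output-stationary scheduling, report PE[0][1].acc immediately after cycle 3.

PE[0][1].acc = 35

OS (2×2). Following PE[0][1] plus its west/north inputs:
  step 0 · PE0,0: acc=2; fwd→1 fwd↓2
  step 0 · PE0,1: acc=0; fwd→0 fwd↓0
  step 1 · PE0,0: acc=9; fwd→1 fwd↓7
  step 1 · PE0,1: acc=5; fwd→1 fwd↓5
  step 2 · PE0,0: acc=41; fwd→8 fwd↓4
  step 2 · PE0,1: acc=11; fwd→1 fwd↓6
  step 3 · PE0,0: acc=41; fwd→0 fwd↓0
  step 3 · PE0,1: acc=35; fwd→8 fwd↓3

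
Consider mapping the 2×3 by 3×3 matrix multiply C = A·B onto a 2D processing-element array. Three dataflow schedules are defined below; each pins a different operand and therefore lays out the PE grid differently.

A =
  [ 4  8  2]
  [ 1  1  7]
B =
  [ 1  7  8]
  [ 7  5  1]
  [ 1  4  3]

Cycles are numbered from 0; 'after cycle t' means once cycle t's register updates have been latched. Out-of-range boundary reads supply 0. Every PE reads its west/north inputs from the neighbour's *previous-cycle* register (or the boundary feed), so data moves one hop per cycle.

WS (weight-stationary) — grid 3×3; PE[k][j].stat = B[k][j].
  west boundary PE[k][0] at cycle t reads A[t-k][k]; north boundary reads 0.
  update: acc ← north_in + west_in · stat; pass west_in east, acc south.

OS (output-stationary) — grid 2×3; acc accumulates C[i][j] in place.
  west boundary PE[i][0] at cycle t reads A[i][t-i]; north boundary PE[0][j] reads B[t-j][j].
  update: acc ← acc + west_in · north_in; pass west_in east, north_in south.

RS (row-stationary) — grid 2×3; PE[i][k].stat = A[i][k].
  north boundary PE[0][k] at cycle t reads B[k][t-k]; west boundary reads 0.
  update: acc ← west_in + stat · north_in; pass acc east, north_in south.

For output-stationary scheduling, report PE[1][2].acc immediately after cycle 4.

OS on a 2×3 grid — tracing PE[1][2] and its feeders:
  t=0 PE[0][2]: acc=0 h=0 v=0
  t=0 PE[1][1]: acc=0 h=0 v=0
  t=0 PE[1][2]: acc=0 h=0 v=0
  t=1 PE[0][2]: acc=0 h=0 v=0
  t=1 PE[1][1]: acc=0 h=0 v=0
  t=1 PE[1][2]: acc=0 h=0 v=0
  t=2 PE[0][2]: acc=32 h=4 v=8
  t=2 PE[1][1]: acc=7 h=1 v=7
  t=2 PE[1][2]: acc=0 h=0 v=0
  t=3 PE[0][2]: acc=40 h=8 v=1
  t=3 PE[1][1]: acc=12 h=1 v=5
  t=3 PE[1][2]: acc=8 h=1 v=8
  t=4 PE[0][2]: acc=46 h=2 v=3
  t=4 PE[1][1]: acc=40 h=7 v=4
  t=4 PE[1][2]: acc=9 h=1 v=1

PE[1][2].acc = 9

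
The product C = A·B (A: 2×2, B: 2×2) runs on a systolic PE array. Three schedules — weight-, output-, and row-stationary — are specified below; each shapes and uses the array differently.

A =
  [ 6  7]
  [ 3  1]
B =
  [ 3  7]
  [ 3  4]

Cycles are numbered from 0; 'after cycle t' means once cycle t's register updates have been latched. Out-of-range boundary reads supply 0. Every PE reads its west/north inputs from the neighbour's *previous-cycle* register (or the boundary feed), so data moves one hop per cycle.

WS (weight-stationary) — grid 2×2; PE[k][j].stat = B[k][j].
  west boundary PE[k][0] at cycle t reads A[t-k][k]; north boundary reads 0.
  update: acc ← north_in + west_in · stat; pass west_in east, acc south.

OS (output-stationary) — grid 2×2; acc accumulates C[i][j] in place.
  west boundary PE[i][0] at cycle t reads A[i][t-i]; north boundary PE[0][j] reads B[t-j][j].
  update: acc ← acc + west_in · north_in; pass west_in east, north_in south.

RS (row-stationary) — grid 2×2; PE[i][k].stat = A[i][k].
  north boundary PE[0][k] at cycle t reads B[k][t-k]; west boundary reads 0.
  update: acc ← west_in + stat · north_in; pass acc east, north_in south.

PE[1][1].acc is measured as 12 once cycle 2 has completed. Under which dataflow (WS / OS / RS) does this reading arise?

WS (2×2 grid), PE[1][1]:
  step 0 · PE1,1: acc=0; fwd→0 fwd↓0
  step 1 · PE1,1: acc=0; fwd→0 fwd↓0
  step 2 · PE1,1: acc=70; fwd→7 fwd↓70
OS (2×2 grid), PE[1][1]:
  step 0 · PE1,1: acc=0; fwd→0 fwd↓0
  step 1 · PE1,1: acc=0; fwd→0 fwd↓0
  step 2 · PE1,1: acc=21; fwd→3 fwd↓7
RS (2×2 grid), PE[1][1]:
  step 0 · PE1,1: acc=0; fwd→0 fwd↓0
  step 1 · PE1,1: acc=0; fwd→0 fwd↓0
  step 2 · PE1,1: acc=12; fwd→12 fwd↓3

dataflow = RS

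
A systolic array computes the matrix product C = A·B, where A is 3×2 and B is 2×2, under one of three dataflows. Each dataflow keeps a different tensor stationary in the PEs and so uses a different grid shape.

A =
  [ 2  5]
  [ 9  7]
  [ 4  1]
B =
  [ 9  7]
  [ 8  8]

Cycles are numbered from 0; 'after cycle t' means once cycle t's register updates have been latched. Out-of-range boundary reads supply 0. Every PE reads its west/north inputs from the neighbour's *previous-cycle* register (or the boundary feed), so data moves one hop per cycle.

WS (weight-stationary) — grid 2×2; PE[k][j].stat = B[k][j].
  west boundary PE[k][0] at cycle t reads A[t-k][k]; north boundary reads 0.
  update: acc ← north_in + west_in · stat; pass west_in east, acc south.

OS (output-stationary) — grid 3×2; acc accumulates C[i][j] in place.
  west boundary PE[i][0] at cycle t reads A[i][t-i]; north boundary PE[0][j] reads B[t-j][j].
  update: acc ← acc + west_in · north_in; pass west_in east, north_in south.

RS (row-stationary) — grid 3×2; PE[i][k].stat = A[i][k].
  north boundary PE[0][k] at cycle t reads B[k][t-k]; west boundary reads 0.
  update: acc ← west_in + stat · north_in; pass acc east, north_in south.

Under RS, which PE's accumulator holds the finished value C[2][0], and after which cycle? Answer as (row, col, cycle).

RS — PE[2][1] is where C[2][0] collects:
  0: (2,1).acc=0  regs=<0,0>
  1: (2,1).acc=0  regs=<0,0>
  2: (2,1).acc=0  regs=<0,0>
  3: (2,1).acc=44  regs=<44,8>

(row, col, cycle) = (2, 1, 3)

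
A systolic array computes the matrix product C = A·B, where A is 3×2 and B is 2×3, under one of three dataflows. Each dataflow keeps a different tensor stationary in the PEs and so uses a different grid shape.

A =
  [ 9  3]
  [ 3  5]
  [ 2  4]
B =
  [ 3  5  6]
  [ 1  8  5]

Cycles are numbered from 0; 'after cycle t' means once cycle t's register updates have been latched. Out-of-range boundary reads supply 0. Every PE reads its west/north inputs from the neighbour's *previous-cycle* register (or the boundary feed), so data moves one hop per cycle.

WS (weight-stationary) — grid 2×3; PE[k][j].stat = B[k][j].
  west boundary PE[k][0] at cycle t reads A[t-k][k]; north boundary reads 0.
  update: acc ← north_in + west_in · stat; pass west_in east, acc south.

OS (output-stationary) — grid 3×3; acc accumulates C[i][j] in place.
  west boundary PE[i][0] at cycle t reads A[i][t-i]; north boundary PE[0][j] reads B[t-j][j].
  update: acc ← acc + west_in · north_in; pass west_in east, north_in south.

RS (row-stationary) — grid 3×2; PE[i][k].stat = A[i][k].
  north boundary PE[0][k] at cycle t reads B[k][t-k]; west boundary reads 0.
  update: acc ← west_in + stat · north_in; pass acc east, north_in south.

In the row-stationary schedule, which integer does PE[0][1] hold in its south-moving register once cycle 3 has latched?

RS 3×2: PE[0][1] cycle-by-cycle (with neighbour feeds):
  @0  [0,0]  acc 27  |  →27  ↓3
  @0  [0,1]  acc 0  |  →0  ↓0
  @1  [0,0]  acc 45  |  →45  ↓5
  @1  [0,1]  acc 30  |  →30  ↓1
  @2  [0,0]  acc 54  |  →54  ↓6
  @2  [0,1]  acc 69  |  →69  ↓8
  @3  [0,0]  acc 0  |  →0  ↓0
  @3  [0,1]  acc 69  |  →69  ↓5

register = 5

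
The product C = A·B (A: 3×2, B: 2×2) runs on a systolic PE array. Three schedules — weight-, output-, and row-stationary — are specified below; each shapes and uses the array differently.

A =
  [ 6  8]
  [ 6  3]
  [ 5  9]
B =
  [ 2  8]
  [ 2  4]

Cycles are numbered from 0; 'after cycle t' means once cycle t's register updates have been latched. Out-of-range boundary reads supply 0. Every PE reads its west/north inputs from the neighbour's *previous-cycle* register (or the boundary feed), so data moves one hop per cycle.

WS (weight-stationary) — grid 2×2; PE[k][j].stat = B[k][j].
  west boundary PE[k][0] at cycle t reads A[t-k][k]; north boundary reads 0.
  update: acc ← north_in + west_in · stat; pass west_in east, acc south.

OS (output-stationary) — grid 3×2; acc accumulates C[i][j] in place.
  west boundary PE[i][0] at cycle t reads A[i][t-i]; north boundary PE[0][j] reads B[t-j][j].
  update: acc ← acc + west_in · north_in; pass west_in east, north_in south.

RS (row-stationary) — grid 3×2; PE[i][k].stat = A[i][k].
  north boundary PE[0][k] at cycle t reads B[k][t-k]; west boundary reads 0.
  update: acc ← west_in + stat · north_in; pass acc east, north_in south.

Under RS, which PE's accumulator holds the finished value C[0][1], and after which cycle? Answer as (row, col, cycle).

Under RS, C[0][1] lands at PE[0][1]:
  t=0 PE[0][1]: acc=0 h=0 v=0
  t=1 PE[0][1]: acc=28 h=28 v=2
  t=2 PE[0][1]: acc=80 h=80 v=4

(row, col, cycle) = (0, 1, 2)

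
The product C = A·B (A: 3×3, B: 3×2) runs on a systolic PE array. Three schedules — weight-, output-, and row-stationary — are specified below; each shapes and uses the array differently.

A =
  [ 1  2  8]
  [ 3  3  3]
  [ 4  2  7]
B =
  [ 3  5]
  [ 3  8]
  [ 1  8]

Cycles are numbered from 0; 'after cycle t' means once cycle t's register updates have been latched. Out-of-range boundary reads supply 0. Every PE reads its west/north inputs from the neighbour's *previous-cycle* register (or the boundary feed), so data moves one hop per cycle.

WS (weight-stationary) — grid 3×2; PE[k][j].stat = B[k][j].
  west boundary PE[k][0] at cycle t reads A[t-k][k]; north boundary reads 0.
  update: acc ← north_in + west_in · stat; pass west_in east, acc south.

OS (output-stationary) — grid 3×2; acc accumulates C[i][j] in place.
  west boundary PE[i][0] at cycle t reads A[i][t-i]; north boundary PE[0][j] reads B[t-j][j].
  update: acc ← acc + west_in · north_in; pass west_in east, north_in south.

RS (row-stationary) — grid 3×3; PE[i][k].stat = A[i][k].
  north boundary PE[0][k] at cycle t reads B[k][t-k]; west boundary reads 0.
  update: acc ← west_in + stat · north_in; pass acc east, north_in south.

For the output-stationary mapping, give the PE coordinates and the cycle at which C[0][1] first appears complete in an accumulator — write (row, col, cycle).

(row, col, cycle) = (0, 1, 3)

OS — PE[0][1] is where C[0][1] collects:
  c0 r0c1: 0 / 0 / 0
  c1 r0c1: 5 / 1 / 5
  c2 r0c1: 21 / 2 / 8
  c3 r0c1: 85 / 8 / 8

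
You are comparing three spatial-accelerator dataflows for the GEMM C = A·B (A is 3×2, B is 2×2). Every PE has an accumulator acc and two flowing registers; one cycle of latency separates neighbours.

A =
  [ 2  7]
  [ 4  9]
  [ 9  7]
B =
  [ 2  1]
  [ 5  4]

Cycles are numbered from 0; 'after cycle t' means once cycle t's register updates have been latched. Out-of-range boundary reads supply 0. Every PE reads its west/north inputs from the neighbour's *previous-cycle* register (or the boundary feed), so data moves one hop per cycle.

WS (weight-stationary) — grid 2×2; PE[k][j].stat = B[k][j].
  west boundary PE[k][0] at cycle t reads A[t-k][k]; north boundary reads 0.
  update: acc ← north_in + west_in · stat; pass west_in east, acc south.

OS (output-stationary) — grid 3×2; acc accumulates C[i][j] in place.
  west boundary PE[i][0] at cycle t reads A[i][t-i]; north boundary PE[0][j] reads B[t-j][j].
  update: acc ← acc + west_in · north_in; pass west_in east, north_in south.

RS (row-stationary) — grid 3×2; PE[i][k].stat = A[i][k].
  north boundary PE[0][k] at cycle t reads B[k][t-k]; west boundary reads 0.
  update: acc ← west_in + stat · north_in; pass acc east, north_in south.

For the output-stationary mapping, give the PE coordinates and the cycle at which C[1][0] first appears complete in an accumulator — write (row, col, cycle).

(row, col, cycle) = (1, 0, 2)

Under OS, C[1][0] lands at PE[1][0]:
  @0  [1,0]  acc 0  |  →0  ↓0
  @1  [1,0]  acc 8  |  →4  ↓2
  @2  [1,0]  acc 53  |  →9  ↓5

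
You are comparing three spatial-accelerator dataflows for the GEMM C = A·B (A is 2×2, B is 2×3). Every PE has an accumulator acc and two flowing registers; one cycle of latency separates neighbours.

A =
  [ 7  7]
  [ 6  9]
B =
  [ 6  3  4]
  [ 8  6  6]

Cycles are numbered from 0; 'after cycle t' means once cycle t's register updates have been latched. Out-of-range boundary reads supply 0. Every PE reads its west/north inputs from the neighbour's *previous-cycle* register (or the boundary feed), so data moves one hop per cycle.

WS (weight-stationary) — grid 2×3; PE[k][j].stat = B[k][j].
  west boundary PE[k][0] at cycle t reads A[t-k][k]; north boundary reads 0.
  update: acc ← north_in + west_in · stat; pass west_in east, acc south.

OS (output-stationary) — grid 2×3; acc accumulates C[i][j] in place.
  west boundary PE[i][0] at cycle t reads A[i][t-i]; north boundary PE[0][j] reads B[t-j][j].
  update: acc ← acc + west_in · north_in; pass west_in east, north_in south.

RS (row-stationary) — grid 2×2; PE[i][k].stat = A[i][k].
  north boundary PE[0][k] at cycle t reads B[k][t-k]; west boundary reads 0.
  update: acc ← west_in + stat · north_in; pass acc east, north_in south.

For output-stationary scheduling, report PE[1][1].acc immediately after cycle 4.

PE[1][1].acc = 72

OS 2×3: PE[1][1] cycle-by-cycle (with neighbour feeds):
  step 0 · PE0,1: acc=0; fwd→0 fwd↓0
  step 0 · PE1,0: acc=0; fwd→0 fwd↓0
  step 0 · PE1,1: acc=0; fwd→0 fwd↓0
  step 1 · PE0,1: acc=21; fwd→7 fwd↓3
  step 1 · PE1,0: acc=36; fwd→6 fwd↓6
  step 1 · PE1,1: acc=0; fwd→0 fwd↓0
  step 2 · PE0,1: acc=63; fwd→7 fwd↓6
  step 2 · PE1,0: acc=108; fwd→9 fwd↓8
  step 2 · PE1,1: acc=18; fwd→6 fwd↓3
  step 3 · PE0,1: acc=63; fwd→0 fwd↓0
  step 3 · PE1,0: acc=108; fwd→0 fwd↓0
  step 3 · PE1,1: acc=72; fwd→9 fwd↓6
  step 4 · PE0,1: acc=63; fwd→0 fwd↓0
  step 4 · PE1,0: acc=108; fwd→0 fwd↓0
  step 4 · PE1,1: acc=72; fwd→0 fwd↓0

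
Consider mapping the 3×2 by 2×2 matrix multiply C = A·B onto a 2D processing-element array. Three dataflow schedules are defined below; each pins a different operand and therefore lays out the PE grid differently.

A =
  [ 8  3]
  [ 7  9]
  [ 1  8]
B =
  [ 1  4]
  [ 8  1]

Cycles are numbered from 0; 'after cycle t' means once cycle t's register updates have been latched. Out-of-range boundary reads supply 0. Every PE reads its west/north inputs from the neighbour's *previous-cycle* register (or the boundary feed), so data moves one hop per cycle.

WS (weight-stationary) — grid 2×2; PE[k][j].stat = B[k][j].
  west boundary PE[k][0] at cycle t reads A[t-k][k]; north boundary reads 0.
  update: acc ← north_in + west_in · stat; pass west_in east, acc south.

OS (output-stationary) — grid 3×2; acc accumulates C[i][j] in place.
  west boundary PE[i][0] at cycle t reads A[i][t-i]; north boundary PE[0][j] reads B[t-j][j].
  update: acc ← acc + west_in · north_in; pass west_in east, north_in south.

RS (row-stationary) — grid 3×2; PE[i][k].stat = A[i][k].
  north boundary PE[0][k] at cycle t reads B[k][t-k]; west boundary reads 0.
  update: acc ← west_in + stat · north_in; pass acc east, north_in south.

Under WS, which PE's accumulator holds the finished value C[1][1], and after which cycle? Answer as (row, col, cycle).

WS — PE[1][1] is where C[1][1] collects:
  step 0 · PE1,1: acc=0; fwd→0 fwd↓0
  step 1 · PE1,1: acc=0; fwd→0 fwd↓0
  step 2 · PE1,1: acc=35; fwd→3 fwd↓35
  step 3 · PE1,1: acc=37; fwd→9 fwd↓37

(row, col, cycle) = (1, 1, 3)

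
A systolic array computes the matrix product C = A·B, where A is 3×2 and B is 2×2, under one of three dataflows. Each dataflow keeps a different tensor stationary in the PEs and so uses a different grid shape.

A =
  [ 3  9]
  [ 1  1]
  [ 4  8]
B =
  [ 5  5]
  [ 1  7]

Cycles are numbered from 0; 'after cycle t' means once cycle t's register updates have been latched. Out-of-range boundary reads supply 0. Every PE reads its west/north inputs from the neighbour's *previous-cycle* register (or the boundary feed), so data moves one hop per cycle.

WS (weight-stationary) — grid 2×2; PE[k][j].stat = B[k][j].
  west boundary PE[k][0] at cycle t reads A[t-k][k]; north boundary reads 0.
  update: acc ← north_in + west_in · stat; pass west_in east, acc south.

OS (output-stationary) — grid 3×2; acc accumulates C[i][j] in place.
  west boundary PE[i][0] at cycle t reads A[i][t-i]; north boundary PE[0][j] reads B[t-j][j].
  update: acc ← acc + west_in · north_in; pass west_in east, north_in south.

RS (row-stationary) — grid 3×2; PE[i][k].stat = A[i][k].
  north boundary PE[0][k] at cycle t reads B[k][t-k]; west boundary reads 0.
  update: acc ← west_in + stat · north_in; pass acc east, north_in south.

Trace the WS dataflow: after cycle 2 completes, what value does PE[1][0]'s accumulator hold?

WS (2×2). Following PE[1][0] plus its west/north inputs:
  @0  [0,0]  acc 15  |  →3  ↓15
  @0  [1,0]  acc 0  |  →0  ↓0
  @1  [0,0]  acc 5  |  →1  ↓5
  @1  [1,0]  acc 24  |  →9  ↓24
  @2  [0,0]  acc 20  |  →4  ↓20
  @2  [1,0]  acc 6  |  →1  ↓6

PE[1][0].acc = 6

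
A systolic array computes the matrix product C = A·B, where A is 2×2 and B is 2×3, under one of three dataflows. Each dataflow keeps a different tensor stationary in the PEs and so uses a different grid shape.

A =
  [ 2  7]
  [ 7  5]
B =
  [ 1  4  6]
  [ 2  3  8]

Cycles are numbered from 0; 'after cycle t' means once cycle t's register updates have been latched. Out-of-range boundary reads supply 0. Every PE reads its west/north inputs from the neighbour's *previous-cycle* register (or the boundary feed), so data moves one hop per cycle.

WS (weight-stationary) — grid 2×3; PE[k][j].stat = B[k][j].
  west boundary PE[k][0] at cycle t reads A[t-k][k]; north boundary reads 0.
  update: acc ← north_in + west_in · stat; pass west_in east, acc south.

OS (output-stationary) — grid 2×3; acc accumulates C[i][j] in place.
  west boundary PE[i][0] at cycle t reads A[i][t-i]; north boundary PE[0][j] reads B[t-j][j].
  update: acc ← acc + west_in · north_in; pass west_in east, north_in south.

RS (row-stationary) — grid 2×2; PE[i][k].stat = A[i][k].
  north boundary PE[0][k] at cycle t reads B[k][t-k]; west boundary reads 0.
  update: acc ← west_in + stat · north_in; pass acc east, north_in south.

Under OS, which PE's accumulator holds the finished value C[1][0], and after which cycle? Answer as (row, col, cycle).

(row, col, cycle) = (1, 0, 2)

Under OS, C[1][0] lands at PE[1][0]:
  @0  [1,0]  acc 0  |  →0  ↓0
  @1  [1,0]  acc 7  |  →7  ↓1
  @2  [1,0]  acc 17  |  →5  ↓2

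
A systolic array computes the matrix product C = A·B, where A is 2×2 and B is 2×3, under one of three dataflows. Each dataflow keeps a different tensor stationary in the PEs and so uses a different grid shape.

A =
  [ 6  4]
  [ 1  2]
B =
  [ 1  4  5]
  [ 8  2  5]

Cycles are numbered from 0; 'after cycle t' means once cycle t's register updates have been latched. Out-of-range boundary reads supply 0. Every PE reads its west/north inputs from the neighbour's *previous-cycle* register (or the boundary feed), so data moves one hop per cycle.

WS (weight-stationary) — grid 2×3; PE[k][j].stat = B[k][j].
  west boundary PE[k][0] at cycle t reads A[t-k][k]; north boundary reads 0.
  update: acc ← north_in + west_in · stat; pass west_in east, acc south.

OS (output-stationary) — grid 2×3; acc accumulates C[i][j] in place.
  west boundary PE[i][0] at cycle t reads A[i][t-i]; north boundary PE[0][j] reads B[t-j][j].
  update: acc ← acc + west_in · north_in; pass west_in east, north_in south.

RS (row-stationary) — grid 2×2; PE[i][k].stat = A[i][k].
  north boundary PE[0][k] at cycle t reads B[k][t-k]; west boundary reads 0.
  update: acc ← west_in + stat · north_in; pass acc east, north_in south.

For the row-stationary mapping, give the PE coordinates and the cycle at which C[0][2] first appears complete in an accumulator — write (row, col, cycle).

(row, col, cycle) = (0, 1, 3)

Under RS, C[0][2] lands at PE[0][1]:
  0: (0,1).acc=0  regs=<0,0>
  1: (0,1).acc=38  regs=<38,8>
  2: (0,1).acc=32  regs=<32,2>
  3: (0,1).acc=50  regs=<50,5>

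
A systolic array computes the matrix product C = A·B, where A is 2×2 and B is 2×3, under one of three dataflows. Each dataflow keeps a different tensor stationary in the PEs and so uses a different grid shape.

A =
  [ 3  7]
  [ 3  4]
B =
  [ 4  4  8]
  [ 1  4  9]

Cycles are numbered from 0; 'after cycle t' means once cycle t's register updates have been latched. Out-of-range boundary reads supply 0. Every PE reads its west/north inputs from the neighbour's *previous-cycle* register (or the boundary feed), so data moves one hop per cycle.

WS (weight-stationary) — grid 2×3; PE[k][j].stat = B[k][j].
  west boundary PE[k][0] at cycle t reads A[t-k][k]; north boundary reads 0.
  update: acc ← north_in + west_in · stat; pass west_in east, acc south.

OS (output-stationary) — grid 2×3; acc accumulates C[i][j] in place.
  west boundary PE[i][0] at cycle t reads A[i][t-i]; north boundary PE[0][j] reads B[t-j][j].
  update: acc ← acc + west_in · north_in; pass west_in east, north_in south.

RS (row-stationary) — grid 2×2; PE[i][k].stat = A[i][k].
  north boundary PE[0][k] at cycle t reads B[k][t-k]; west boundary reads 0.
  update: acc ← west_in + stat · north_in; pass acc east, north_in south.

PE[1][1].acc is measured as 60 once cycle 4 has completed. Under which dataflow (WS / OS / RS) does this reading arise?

WS [2×3] PE[1][1] across cycles:
  [0] (1,1) acc=0 (h:0 v:0)
  [1] (1,1) acc=0 (h:0 v:0)
  [2] (1,1) acc=40 (h:7 v:40)
  [3] (1,1) acc=28 (h:4 v:28)
  [4] (1,1) acc=0 (h:0 v:0)
OS [2×3] PE[1][1] across cycles:
  [0] (1,1) acc=0 (h:0 v:0)
  [1] (1,1) acc=0 (h:0 v:0)
  [2] (1,1) acc=12 (h:3 v:4)
  [3] (1,1) acc=28 (h:4 v:4)
  [4] (1,1) acc=28 (h:0 v:0)
RS [2×2] PE[1][1] across cycles:
  [0] (1,1) acc=0 (h:0 v:0)
  [1] (1,1) acc=0 (h:0 v:0)
  [2] (1,1) acc=16 (h:16 v:1)
  [3] (1,1) acc=28 (h:28 v:4)
  [4] (1,1) acc=60 (h:60 v:9)

dataflow = RS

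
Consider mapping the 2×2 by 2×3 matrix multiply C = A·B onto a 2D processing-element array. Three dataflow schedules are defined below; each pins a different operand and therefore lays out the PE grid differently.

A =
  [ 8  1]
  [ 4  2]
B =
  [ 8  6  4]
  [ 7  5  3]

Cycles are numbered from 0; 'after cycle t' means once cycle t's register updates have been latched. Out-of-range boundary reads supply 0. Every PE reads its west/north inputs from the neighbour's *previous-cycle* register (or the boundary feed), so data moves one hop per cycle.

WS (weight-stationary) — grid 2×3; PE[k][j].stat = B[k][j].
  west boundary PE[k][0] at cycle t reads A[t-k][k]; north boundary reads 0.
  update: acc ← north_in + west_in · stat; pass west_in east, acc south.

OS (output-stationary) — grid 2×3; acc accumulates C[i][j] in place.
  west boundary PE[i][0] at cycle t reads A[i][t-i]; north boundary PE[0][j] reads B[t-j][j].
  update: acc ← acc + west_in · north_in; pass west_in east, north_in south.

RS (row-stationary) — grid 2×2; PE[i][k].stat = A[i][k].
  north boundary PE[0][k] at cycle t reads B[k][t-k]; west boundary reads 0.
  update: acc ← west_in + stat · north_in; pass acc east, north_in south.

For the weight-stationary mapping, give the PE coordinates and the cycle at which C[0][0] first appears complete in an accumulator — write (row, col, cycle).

WS: C[0][0] accumulates in PE[1][0]:
  @0  [1,0]  acc 0  |  →0  ↓0
  @1  [1,0]  acc 71  |  →1  ↓71

(row, col, cycle) = (1, 0, 1)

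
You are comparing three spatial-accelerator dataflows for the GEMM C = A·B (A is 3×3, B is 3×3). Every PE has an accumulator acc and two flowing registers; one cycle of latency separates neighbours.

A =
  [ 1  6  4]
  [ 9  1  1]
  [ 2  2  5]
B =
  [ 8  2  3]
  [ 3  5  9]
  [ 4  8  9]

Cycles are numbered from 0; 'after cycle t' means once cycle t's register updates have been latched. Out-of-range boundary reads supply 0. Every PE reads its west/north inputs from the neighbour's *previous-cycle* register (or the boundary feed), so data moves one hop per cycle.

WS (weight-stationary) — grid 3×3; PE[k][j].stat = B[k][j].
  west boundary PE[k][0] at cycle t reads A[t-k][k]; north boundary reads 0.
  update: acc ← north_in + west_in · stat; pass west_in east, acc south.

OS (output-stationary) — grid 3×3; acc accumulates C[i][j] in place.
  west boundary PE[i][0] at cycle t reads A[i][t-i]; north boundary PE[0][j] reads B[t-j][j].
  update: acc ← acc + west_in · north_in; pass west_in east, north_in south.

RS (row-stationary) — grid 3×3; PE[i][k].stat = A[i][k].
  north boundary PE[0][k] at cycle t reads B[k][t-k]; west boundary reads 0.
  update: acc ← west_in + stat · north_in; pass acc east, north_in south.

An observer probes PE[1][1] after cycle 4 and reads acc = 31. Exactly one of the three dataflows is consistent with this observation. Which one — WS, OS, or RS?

— WS: 3×3; PE[1][1] trace:
  after 0 — PE[1][1] acc=0, pass-E 0, pass-S 0
  after 1 — PE[1][1] acc=0, pass-E 0, pass-S 0
  after 2 — PE[1][1] acc=32, pass-E 6, pass-S 32
  after 3 — PE[1][1] acc=23, pass-E 1, pass-S 23
  after 4 — PE[1][1] acc=14, pass-E 2, pass-S 14
— OS: 3×3; PE[1][1] trace:
  after 0 — PE[1][1] acc=0, pass-E 0, pass-S 0
  after 1 — PE[1][1] acc=0, pass-E 0, pass-S 0
  after 2 — PE[1][1] acc=18, pass-E 9, pass-S 2
  after 3 — PE[1][1] acc=23, pass-E 1, pass-S 5
  after 4 — PE[1][1] acc=31, pass-E 1, pass-S 8
— RS: 3×3; PE[1][1] trace:
  after 0 — PE[1][1] acc=0, pass-E 0, pass-S 0
  after 1 — PE[1][1] acc=0, pass-E 0, pass-S 0
  after 2 — PE[1][1] acc=75, pass-E 75, pass-S 3
  after 3 — PE[1][1] acc=23, pass-E 23, pass-S 5
  after 4 — PE[1][1] acc=36, pass-E 36, pass-S 9

dataflow = OS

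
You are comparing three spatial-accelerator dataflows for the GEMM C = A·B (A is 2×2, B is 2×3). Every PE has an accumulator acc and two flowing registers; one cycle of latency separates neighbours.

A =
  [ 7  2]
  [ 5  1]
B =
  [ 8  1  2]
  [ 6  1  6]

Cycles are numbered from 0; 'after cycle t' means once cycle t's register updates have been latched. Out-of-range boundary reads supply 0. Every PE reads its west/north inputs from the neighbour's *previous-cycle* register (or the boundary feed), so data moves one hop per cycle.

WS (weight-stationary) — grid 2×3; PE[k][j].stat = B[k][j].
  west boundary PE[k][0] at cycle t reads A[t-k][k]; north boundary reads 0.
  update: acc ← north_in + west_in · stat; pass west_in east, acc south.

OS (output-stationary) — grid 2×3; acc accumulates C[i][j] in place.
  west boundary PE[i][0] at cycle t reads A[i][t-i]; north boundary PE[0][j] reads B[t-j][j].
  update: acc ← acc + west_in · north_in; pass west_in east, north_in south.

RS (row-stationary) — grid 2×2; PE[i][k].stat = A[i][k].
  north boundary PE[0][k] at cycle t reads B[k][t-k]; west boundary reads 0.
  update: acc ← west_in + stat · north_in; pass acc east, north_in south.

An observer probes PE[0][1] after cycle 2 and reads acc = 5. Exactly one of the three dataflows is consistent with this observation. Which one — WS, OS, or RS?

Under WS (2×3), PE[0][1]:
  cycle 0: PE[0][1] → acc 0, east 0, south 0
  cycle 1: PE[0][1] → acc 7, east 7, south 7
  cycle 2: PE[0][1] → acc 5, east 5, south 5
Under OS (2×3), PE[0][1]:
  cycle 0: PE[0][1] → acc 0, east 0, south 0
  cycle 1: PE[0][1] → acc 7, east 7, south 1
  cycle 2: PE[0][1] → acc 9, east 2, south 1
Under RS (2×2), PE[0][1]:
  cycle 0: PE[0][1] → acc 0, east 0, south 0
  cycle 1: PE[0][1] → acc 68, east 68, south 6
  cycle 2: PE[0][1] → acc 9, east 9, south 1

dataflow = WS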